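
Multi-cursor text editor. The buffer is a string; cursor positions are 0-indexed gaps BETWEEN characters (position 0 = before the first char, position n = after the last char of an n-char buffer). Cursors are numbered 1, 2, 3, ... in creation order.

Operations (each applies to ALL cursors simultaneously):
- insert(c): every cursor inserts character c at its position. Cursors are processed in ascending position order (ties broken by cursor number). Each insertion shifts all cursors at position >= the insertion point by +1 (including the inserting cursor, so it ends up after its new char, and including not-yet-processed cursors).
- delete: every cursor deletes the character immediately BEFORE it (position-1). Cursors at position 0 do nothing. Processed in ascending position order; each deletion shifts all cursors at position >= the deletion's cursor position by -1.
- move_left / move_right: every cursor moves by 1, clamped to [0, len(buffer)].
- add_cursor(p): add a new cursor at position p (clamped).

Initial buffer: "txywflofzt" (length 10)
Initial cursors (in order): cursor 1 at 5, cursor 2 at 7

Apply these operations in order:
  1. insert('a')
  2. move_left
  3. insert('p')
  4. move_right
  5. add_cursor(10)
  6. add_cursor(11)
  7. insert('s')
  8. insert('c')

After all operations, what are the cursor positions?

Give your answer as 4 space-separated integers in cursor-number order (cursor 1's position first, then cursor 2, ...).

Answer: 9 19 14 19

Derivation:
After op 1 (insert('a')): buffer="txywfaloafzt" (len 12), cursors c1@6 c2@9, authorship .....1..2...
After op 2 (move_left): buffer="txywfaloafzt" (len 12), cursors c1@5 c2@8, authorship .....1..2...
After op 3 (insert('p')): buffer="txywfpalopafzt" (len 14), cursors c1@6 c2@10, authorship .....11..22...
After op 4 (move_right): buffer="txywfpalopafzt" (len 14), cursors c1@7 c2@11, authorship .....11..22...
After op 5 (add_cursor(10)): buffer="txywfpalopafzt" (len 14), cursors c1@7 c3@10 c2@11, authorship .....11..22...
After op 6 (add_cursor(11)): buffer="txywfpalopafzt" (len 14), cursors c1@7 c3@10 c2@11 c4@11, authorship .....11..22...
After op 7 (insert('s')): buffer="txywfpaslopsassfzt" (len 18), cursors c1@8 c3@12 c2@15 c4@15, authorship .....111..23224...
After op 8 (insert('c')): buffer="txywfpasclopscassccfzt" (len 22), cursors c1@9 c3@14 c2@19 c4@19, authorship .....1111..23322424...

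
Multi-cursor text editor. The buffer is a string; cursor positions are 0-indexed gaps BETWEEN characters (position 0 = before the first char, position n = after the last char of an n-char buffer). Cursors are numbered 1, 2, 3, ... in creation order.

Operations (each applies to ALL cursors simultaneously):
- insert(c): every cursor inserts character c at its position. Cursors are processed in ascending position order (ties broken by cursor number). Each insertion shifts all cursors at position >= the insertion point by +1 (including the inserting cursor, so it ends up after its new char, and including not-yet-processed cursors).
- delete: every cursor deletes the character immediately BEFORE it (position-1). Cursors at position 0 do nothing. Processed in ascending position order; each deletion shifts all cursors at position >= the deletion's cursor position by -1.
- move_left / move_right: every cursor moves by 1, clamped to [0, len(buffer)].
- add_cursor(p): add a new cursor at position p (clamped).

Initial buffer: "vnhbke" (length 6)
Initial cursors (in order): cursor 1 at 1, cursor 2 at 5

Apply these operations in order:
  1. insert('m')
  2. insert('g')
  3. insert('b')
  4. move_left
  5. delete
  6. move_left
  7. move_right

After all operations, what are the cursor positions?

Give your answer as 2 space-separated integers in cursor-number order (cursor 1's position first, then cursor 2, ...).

After op 1 (insert('m')): buffer="vmnhbkme" (len 8), cursors c1@2 c2@7, authorship .1....2.
After op 2 (insert('g')): buffer="vmgnhbkmge" (len 10), cursors c1@3 c2@9, authorship .11....22.
After op 3 (insert('b')): buffer="vmgbnhbkmgbe" (len 12), cursors c1@4 c2@11, authorship .111....222.
After op 4 (move_left): buffer="vmgbnhbkmgbe" (len 12), cursors c1@3 c2@10, authorship .111....222.
After op 5 (delete): buffer="vmbnhbkmbe" (len 10), cursors c1@2 c2@8, authorship .11....22.
After op 6 (move_left): buffer="vmbnhbkmbe" (len 10), cursors c1@1 c2@7, authorship .11....22.
After op 7 (move_right): buffer="vmbnhbkmbe" (len 10), cursors c1@2 c2@8, authorship .11....22.

Answer: 2 8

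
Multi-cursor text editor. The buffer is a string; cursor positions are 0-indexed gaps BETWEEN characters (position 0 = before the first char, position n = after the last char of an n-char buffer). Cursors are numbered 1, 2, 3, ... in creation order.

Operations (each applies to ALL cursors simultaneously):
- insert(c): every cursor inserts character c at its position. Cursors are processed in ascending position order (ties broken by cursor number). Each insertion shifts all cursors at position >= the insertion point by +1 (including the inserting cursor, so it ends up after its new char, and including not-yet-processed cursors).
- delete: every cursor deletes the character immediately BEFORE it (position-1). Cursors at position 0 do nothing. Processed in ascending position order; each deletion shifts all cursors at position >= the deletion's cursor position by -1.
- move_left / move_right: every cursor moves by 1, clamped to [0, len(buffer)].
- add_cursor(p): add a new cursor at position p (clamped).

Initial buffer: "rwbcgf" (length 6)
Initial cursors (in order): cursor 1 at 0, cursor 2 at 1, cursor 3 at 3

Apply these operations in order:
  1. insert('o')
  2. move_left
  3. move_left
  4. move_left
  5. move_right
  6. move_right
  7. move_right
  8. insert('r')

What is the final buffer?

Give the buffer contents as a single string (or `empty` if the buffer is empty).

After op 1 (insert('o')): buffer="orowbocgf" (len 9), cursors c1@1 c2@3 c3@6, authorship 1.2..3...
After op 2 (move_left): buffer="orowbocgf" (len 9), cursors c1@0 c2@2 c3@5, authorship 1.2..3...
After op 3 (move_left): buffer="orowbocgf" (len 9), cursors c1@0 c2@1 c3@4, authorship 1.2..3...
After op 4 (move_left): buffer="orowbocgf" (len 9), cursors c1@0 c2@0 c3@3, authorship 1.2..3...
After op 5 (move_right): buffer="orowbocgf" (len 9), cursors c1@1 c2@1 c3@4, authorship 1.2..3...
After op 6 (move_right): buffer="orowbocgf" (len 9), cursors c1@2 c2@2 c3@5, authorship 1.2..3...
After op 7 (move_right): buffer="orowbocgf" (len 9), cursors c1@3 c2@3 c3@6, authorship 1.2..3...
After op 8 (insert('r')): buffer="ororrwborcgf" (len 12), cursors c1@5 c2@5 c3@9, authorship 1.212..33...

Answer: ororrwborcgf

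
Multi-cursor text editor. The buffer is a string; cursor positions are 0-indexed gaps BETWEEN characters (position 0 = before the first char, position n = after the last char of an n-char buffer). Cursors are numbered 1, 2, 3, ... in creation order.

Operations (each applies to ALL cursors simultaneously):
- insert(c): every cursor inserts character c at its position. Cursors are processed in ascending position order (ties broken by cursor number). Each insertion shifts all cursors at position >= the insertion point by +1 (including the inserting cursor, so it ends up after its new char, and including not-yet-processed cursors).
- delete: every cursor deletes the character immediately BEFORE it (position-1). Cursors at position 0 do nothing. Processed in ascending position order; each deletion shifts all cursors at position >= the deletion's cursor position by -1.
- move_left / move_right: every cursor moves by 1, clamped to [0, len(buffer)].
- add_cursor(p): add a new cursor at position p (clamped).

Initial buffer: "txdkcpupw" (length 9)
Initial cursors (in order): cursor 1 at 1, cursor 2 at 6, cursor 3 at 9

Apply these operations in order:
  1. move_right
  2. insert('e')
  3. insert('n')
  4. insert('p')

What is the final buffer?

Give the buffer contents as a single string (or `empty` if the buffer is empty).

After op 1 (move_right): buffer="txdkcpupw" (len 9), cursors c1@2 c2@7 c3@9, authorship .........
After op 2 (insert('e')): buffer="txedkcpuepwe" (len 12), cursors c1@3 c2@9 c3@12, authorship ..1.....2..3
After op 3 (insert('n')): buffer="txendkcpuenpwen" (len 15), cursors c1@4 c2@11 c3@15, authorship ..11.....22..33
After op 4 (insert('p')): buffer="txenpdkcpuenppwenp" (len 18), cursors c1@5 c2@13 c3@18, authorship ..111.....222..333

Answer: txenpdkcpuenppwenp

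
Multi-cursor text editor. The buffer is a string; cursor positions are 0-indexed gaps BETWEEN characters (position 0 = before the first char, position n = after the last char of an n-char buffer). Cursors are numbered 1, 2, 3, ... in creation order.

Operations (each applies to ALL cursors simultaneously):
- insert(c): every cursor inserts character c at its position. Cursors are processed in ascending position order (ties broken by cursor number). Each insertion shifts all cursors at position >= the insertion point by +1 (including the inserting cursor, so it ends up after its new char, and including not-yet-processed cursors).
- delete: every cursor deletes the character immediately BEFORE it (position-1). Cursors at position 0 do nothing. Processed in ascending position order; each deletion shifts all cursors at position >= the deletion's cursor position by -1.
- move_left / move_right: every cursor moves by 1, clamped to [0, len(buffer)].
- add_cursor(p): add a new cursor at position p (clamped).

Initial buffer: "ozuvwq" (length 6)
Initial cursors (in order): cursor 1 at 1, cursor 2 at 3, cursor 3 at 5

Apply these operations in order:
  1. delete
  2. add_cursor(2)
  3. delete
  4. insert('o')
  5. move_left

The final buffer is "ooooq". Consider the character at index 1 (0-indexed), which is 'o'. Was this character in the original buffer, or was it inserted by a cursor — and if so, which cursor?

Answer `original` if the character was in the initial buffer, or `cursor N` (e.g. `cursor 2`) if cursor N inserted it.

After op 1 (delete): buffer="zvq" (len 3), cursors c1@0 c2@1 c3@2, authorship ...
After op 2 (add_cursor(2)): buffer="zvq" (len 3), cursors c1@0 c2@1 c3@2 c4@2, authorship ...
After op 3 (delete): buffer="q" (len 1), cursors c1@0 c2@0 c3@0 c4@0, authorship .
After op 4 (insert('o')): buffer="ooooq" (len 5), cursors c1@4 c2@4 c3@4 c4@4, authorship 1234.
After op 5 (move_left): buffer="ooooq" (len 5), cursors c1@3 c2@3 c3@3 c4@3, authorship 1234.
Authorship (.=original, N=cursor N): 1 2 3 4 .
Index 1: author = 2

Answer: cursor 2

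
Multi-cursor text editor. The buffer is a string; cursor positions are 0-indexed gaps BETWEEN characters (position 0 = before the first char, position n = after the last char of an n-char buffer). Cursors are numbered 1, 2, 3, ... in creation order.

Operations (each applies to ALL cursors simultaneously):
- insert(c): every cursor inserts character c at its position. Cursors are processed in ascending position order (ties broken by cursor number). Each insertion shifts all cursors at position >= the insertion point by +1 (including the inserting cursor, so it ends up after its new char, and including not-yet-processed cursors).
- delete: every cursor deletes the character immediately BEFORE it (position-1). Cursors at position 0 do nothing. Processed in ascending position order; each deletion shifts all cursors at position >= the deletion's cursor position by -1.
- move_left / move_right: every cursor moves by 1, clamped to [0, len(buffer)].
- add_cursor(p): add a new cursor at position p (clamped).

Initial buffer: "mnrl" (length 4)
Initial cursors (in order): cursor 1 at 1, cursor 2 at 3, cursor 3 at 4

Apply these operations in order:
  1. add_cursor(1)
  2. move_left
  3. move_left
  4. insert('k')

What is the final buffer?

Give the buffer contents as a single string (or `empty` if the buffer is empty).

After op 1 (add_cursor(1)): buffer="mnrl" (len 4), cursors c1@1 c4@1 c2@3 c3@4, authorship ....
After op 2 (move_left): buffer="mnrl" (len 4), cursors c1@0 c4@0 c2@2 c3@3, authorship ....
After op 3 (move_left): buffer="mnrl" (len 4), cursors c1@0 c4@0 c2@1 c3@2, authorship ....
After op 4 (insert('k')): buffer="kkmknkrl" (len 8), cursors c1@2 c4@2 c2@4 c3@6, authorship 14.2.3..

Answer: kkmknkrl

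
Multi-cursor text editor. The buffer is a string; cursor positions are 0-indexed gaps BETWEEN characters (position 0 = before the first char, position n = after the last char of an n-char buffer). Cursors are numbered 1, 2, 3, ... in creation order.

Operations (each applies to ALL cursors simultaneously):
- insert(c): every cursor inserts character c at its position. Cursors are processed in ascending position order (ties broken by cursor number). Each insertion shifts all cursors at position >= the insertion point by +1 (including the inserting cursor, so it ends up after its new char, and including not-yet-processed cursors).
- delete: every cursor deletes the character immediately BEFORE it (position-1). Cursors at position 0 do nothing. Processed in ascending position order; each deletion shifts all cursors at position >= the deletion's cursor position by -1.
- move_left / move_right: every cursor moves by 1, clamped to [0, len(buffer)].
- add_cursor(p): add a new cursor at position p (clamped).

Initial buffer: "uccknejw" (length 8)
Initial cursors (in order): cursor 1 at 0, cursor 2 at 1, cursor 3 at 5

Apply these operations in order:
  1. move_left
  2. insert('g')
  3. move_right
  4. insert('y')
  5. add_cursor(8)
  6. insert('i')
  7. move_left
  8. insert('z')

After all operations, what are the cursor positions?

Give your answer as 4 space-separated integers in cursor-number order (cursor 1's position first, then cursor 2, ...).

Answer: 8 8 18 13

Derivation:
After op 1 (move_left): buffer="uccknejw" (len 8), cursors c1@0 c2@0 c3@4, authorship ........
After op 2 (insert('g')): buffer="ggucckgnejw" (len 11), cursors c1@2 c2@2 c3@7, authorship 12....3....
After op 3 (move_right): buffer="ggucckgnejw" (len 11), cursors c1@3 c2@3 c3@8, authorship 12....3....
After op 4 (insert('y')): buffer="gguyycckgnyejw" (len 14), cursors c1@5 c2@5 c3@11, authorship 12.12...3.3...
After op 5 (add_cursor(8)): buffer="gguyycckgnyejw" (len 14), cursors c1@5 c2@5 c4@8 c3@11, authorship 12.12...3.3...
After op 6 (insert('i')): buffer="gguyyiicckignyiejw" (len 18), cursors c1@7 c2@7 c4@11 c3@15, authorship 12.1212...43.33...
After op 7 (move_left): buffer="gguyyiicckignyiejw" (len 18), cursors c1@6 c2@6 c4@10 c3@14, authorship 12.1212...43.33...
After op 8 (insert('z')): buffer="gguyyizzicckzignyziejw" (len 22), cursors c1@8 c2@8 c4@13 c3@18, authorship 12.121122...443.333...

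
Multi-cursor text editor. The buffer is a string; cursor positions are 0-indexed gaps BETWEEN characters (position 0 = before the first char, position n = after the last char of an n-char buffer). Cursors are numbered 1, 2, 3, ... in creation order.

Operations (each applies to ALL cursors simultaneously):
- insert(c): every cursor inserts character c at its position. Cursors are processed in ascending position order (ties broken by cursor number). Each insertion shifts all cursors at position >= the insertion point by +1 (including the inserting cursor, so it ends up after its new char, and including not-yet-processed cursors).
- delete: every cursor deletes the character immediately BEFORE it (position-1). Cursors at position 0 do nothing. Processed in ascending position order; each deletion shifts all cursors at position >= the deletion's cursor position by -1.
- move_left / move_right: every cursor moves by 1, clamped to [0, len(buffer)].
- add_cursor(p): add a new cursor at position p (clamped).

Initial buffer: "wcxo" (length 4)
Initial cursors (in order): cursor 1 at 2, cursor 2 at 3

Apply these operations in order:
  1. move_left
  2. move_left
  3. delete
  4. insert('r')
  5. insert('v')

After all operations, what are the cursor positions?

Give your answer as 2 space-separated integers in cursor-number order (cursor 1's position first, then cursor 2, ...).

Answer: 4 4

Derivation:
After op 1 (move_left): buffer="wcxo" (len 4), cursors c1@1 c2@2, authorship ....
After op 2 (move_left): buffer="wcxo" (len 4), cursors c1@0 c2@1, authorship ....
After op 3 (delete): buffer="cxo" (len 3), cursors c1@0 c2@0, authorship ...
After op 4 (insert('r')): buffer="rrcxo" (len 5), cursors c1@2 c2@2, authorship 12...
After op 5 (insert('v')): buffer="rrvvcxo" (len 7), cursors c1@4 c2@4, authorship 1212...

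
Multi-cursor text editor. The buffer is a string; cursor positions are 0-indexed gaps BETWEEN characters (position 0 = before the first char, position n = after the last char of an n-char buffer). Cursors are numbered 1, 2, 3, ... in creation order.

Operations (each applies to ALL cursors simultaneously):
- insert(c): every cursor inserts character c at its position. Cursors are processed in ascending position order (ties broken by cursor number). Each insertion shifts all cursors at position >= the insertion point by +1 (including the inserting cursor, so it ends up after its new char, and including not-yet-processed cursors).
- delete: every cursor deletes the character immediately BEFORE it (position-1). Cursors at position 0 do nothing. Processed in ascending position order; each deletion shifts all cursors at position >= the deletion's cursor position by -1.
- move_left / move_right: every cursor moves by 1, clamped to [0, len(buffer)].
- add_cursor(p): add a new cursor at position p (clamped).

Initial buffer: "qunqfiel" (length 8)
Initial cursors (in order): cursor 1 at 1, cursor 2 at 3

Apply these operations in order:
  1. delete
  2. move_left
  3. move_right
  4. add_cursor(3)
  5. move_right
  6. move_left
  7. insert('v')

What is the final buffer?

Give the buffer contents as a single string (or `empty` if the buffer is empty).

After op 1 (delete): buffer="uqfiel" (len 6), cursors c1@0 c2@1, authorship ......
After op 2 (move_left): buffer="uqfiel" (len 6), cursors c1@0 c2@0, authorship ......
After op 3 (move_right): buffer="uqfiel" (len 6), cursors c1@1 c2@1, authorship ......
After op 4 (add_cursor(3)): buffer="uqfiel" (len 6), cursors c1@1 c2@1 c3@3, authorship ......
After op 5 (move_right): buffer="uqfiel" (len 6), cursors c1@2 c2@2 c3@4, authorship ......
After op 6 (move_left): buffer="uqfiel" (len 6), cursors c1@1 c2@1 c3@3, authorship ......
After op 7 (insert('v')): buffer="uvvqfviel" (len 9), cursors c1@3 c2@3 c3@6, authorship .12..3...

Answer: uvvqfviel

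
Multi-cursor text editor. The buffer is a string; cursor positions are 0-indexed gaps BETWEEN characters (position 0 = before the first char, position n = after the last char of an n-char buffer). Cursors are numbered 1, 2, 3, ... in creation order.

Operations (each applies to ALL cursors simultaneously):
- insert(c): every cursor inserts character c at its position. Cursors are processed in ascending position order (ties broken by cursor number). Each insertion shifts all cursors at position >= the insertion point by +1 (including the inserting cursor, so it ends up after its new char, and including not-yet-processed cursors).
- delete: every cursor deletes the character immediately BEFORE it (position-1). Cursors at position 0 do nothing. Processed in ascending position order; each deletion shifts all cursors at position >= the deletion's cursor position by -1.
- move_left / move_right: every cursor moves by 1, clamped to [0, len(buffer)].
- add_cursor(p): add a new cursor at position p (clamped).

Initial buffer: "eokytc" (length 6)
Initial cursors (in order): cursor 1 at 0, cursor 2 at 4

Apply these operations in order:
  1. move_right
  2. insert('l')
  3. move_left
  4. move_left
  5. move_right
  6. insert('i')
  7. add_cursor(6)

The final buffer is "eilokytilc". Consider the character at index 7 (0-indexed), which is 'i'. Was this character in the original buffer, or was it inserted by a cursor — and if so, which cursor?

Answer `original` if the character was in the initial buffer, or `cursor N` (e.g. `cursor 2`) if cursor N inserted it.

Answer: cursor 2

Derivation:
After op 1 (move_right): buffer="eokytc" (len 6), cursors c1@1 c2@5, authorship ......
After op 2 (insert('l')): buffer="elokytlc" (len 8), cursors c1@2 c2@7, authorship .1....2.
After op 3 (move_left): buffer="elokytlc" (len 8), cursors c1@1 c2@6, authorship .1....2.
After op 4 (move_left): buffer="elokytlc" (len 8), cursors c1@0 c2@5, authorship .1....2.
After op 5 (move_right): buffer="elokytlc" (len 8), cursors c1@1 c2@6, authorship .1....2.
After op 6 (insert('i')): buffer="eilokytilc" (len 10), cursors c1@2 c2@8, authorship .11....22.
After op 7 (add_cursor(6)): buffer="eilokytilc" (len 10), cursors c1@2 c3@6 c2@8, authorship .11....22.
Authorship (.=original, N=cursor N): . 1 1 . . . . 2 2 .
Index 7: author = 2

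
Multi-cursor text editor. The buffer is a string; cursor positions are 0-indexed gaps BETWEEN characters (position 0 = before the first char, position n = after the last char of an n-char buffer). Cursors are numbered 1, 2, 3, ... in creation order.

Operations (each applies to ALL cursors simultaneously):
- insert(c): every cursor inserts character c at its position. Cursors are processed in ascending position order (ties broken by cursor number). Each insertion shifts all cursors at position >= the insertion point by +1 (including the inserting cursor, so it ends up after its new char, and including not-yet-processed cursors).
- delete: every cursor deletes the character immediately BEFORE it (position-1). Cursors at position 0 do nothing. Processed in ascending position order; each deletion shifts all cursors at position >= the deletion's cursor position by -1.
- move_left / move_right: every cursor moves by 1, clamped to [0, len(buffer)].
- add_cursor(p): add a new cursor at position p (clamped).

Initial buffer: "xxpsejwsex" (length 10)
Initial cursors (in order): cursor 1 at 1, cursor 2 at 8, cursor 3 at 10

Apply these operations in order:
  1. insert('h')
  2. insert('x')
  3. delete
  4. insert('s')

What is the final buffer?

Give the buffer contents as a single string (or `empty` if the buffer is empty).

Answer: xhsxpsejwshsexhs

Derivation:
After op 1 (insert('h')): buffer="xhxpsejwshexh" (len 13), cursors c1@2 c2@10 c3@13, authorship .1.......2..3
After op 2 (insert('x')): buffer="xhxxpsejwshxexhx" (len 16), cursors c1@3 c2@12 c3@16, authorship .11.......22..33
After op 3 (delete): buffer="xhxpsejwshexh" (len 13), cursors c1@2 c2@10 c3@13, authorship .1.......2..3
After op 4 (insert('s')): buffer="xhsxpsejwshsexhs" (len 16), cursors c1@3 c2@12 c3@16, authorship .11.......22..33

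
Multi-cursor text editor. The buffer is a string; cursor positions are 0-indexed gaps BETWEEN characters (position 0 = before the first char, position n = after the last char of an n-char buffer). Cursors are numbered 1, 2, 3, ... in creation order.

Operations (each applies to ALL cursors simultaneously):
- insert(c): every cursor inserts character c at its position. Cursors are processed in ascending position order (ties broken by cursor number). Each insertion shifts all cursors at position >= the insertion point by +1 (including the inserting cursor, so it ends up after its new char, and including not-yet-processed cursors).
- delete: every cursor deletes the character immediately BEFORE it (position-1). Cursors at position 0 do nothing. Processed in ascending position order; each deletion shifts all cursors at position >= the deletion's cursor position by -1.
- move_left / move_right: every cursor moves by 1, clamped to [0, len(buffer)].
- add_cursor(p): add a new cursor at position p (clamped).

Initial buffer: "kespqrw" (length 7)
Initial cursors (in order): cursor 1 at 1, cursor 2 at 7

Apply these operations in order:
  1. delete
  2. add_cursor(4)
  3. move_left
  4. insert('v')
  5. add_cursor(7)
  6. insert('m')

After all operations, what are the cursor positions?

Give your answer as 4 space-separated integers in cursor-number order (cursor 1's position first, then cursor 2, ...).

After op 1 (delete): buffer="espqr" (len 5), cursors c1@0 c2@5, authorship .....
After op 2 (add_cursor(4)): buffer="espqr" (len 5), cursors c1@0 c3@4 c2@5, authorship .....
After op 3 (move_left): buffer="espqr" (len 5), cursors c1@0 c3@3 c2@4, authorship .....
After op 4 (insert('v')): buffer="vespvqvr" (len 8), cursors c1@1 c3@5 c2@7, authorship 1...3.2.
After op 5 (add_cursor(7)): buffer="vespvqvr" (len 8), cursors c1@1 c3@5 c2@7 c4@7, authorship 1...3.2.
After op 6 (insert('m')): buffer="vmespvmqvmmr" (len 12), cursors c1@2 c3@7 c2@11 c4@11, authorship 11...33.224.

Answer: 2 11 7 11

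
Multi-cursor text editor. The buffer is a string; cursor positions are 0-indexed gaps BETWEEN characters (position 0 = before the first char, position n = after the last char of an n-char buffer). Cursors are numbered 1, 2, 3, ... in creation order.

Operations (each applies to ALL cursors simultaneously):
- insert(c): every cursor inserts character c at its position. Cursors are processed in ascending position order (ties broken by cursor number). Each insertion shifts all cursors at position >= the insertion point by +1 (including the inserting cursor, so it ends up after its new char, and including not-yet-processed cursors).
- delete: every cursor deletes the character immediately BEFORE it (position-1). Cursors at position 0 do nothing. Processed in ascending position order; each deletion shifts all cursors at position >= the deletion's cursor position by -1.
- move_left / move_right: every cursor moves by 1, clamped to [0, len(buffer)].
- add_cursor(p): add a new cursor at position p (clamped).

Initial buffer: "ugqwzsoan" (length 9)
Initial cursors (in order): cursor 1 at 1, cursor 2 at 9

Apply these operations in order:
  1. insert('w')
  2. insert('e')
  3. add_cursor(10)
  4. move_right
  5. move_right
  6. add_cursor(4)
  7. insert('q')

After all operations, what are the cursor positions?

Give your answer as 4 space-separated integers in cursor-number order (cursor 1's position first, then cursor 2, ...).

Answer: 7 17 15 5

Derivation:
After op 1 (insert('w')): buffer="uwgqwzsoanw" (len 11), cursors c1@2 c2@11, authorship .1........2
After op 2 (insert('e')): buffer="uwegqwzsoanwe" (len 13), cursors c1@3 c2@13, authorship .11........22
After op 3 (add_cursor(10)): buffer="uwegqwzsoanwe" (len 13), cursors c1@3 c3@10 c2@13, authorship .11........22
After op 4 (move_right): buffer="uwegqwzsoanwe" (len 13), cursors c1@4 c3@11 c2@13, authorship .11........22
After op 5 (move_right): buffer="uwegqwzsoanwe" (len 13), cursors c1@5 c3@12 c2@13, authorship .11........22
After op 6 (add_cursor(4)): buffer="uwegqwzsoanwe" (len 13), cursors c4@4 c1@5 c3@12 c2@13, authorship .11........22
After op 7 (insert('q')): buffer="uwegqqqwzsoanwqeq" (len 17), cursors c4@5 c1@7 c3@15 c2@17, authorship .11.4.1......2322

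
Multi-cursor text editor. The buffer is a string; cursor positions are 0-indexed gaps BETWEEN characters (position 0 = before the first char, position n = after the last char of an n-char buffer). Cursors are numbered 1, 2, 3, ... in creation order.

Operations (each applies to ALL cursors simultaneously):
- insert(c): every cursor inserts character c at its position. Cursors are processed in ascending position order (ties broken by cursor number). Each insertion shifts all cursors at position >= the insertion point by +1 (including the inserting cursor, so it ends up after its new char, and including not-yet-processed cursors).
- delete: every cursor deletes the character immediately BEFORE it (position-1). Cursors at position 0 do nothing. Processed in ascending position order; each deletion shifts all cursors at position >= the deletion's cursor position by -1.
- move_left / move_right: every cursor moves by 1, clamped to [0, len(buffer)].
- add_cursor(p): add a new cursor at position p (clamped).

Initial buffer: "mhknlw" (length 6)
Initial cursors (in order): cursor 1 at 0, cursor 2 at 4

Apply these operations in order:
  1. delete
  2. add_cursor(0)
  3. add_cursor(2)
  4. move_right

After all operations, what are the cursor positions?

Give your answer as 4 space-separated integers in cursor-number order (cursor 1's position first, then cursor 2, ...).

Answer: 1 4 1 3

Derivation:
After op 1 (delete): buffer="mhklw" (len 5), cursors c1@0 c2@3, authorship .....
After op 2 (add_cursor(0)): buffer="mhklw" (len 5), cursors c1@0 c3@0 c2@3, authorship .....
After op 3 (add_cursor(2)): buffer="mhklw" (len 5), cursors c1@0 c3@0 c4@2 c2@3, authorship .....
After op 4 (move_right): buffer="mhklw" (len 5), cursors c1@1 c3@1 c4@3 c2@4, authorship .....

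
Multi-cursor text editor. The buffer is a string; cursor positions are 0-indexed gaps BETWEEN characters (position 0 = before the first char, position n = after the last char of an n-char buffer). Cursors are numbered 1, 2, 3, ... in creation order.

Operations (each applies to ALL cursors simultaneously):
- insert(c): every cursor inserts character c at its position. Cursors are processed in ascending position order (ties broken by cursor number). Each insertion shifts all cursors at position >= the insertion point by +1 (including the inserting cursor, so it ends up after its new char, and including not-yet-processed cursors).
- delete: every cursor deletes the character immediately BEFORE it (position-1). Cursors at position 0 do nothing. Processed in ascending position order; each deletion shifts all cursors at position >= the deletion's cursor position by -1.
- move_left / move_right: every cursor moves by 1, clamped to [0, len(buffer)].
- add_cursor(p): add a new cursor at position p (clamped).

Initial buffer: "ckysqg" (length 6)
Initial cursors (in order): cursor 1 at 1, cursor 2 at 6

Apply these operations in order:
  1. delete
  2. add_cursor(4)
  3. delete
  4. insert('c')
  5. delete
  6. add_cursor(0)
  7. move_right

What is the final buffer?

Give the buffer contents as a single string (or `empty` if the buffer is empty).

After op 1 (delete): buffer="kysq" (len 4), cursors c1@0 c2@4, authorship ....
After op 2 (add_cursor(4)): buffer="kysq" (len 4), cursors c1@0 c2@4 c3@4, authorship ....
After op 3 (delete): buffer="ky" (len 2), cursors c1@0 c2@2 c3@2, authorship ..
After op 4 (insert('c')): buffer="ckycc" (len 5), cursors c1@1 c2@5 c3@5, authorship 1..23
After op 5 (delete): buffer="ky" (len 2), cursors c1@0 c2@2 c3@2, authorship ..
After op 6 (add_cursor(0)): buffer="ky" (len 2), cursors c1@0 c4@0 c2@2 c3@2, authorship ..
After op 7 (move_right): buffer="ky" (len 2), cursors c1@1 c4@1 c2@2 c3@2, authorship ..

Answer: ky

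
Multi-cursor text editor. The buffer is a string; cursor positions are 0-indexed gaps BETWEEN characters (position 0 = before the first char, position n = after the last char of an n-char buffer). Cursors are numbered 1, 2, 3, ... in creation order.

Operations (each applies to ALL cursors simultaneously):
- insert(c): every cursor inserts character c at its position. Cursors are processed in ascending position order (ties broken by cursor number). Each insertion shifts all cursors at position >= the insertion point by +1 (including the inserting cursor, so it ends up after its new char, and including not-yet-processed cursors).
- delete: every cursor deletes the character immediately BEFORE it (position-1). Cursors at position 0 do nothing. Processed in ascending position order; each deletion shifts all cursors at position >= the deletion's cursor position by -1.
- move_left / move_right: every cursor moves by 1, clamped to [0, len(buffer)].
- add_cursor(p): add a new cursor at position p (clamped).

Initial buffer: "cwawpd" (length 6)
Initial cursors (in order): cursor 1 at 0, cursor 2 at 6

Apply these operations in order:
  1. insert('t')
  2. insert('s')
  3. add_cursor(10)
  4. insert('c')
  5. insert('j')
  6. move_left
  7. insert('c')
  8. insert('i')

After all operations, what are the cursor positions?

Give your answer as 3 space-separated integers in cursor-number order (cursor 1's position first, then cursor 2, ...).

Answer: 5 21 21

Derivation:
After op 1 (insert('t')): buffer="tcwawpdt" (len 8), cursors c1@1 c2@8, authorship 1......2
After op 2 (insert('s')): buffer="tscwawpdts" (len 10), cursors c1@2 c2@10, authorship 11......22
After op 3 (add_cursor(10)): buffer="tscwawpdts" (len 10), cursors c1@2 c2@10 c3@10, authorship 11......22
After op 4 (insert('c')): buffer="tsccwawpdtscc" (len 13), cursors c1@3 c2@13 c3@13, authorship 111......2223
After op 5 (insert('j')): buffer="tscjcwawpdtsccjj" (len 16), cursors c1@4 c2@16 c3@16, authorship 1111......222323
After op 6 (move_left): buffer="tscjcwawpdtsccjj" (len 16), cursors c1@3 c2@15 c3@15, authorship 1111......222323
After op 7 (insert('c')): buffer="tsccjcwawpdtsccjccj" (len 19), cursors c1@4 c2@18 c3@18, authorship 11111......22232233
After op 8 (insert('i')): buffer="tsccijcwawpdtsccjcciij" (len 22), cursors c1@5 c2@21 c3@21, authorship 111111......2223223233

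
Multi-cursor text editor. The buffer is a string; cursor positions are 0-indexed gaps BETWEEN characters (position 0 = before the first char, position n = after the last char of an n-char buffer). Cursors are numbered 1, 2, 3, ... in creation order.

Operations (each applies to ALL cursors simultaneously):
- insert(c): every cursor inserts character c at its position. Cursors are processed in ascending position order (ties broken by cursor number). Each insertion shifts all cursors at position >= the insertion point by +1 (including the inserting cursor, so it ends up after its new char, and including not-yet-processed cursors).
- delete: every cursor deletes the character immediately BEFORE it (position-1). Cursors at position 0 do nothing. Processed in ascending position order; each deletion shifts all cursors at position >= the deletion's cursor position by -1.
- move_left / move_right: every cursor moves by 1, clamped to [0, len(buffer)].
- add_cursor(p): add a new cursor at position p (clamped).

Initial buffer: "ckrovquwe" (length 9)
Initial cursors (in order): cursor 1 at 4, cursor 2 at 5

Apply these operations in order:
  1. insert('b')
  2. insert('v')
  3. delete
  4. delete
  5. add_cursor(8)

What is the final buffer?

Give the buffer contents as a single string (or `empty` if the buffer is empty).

After op 1 (insert('b')): buffer="ckrobvbquwe" (len 11), cursors c1@5 c2@7, authorship ....1.2....
After op 2 (insert('v')): buffer="ckrobvvbvquwe" (len 13), cursors c1@6 c2@9, authorship ....11.22....
After op 3 (delete): buffer="ckrobvbquwe" (len 11), cursors c1@5 c2@7, authorship ....1.2....
After op 4 (delete): buffer="ckrovquwe" (len 9), cursors c1@4 c2@5, authorship .........
After op 5 (add_cursor(8)): buffer="ckrovquwe" (len 9), cursors c1@4 c2@5 c3@8, authorship .........

Answer: ckrovquwe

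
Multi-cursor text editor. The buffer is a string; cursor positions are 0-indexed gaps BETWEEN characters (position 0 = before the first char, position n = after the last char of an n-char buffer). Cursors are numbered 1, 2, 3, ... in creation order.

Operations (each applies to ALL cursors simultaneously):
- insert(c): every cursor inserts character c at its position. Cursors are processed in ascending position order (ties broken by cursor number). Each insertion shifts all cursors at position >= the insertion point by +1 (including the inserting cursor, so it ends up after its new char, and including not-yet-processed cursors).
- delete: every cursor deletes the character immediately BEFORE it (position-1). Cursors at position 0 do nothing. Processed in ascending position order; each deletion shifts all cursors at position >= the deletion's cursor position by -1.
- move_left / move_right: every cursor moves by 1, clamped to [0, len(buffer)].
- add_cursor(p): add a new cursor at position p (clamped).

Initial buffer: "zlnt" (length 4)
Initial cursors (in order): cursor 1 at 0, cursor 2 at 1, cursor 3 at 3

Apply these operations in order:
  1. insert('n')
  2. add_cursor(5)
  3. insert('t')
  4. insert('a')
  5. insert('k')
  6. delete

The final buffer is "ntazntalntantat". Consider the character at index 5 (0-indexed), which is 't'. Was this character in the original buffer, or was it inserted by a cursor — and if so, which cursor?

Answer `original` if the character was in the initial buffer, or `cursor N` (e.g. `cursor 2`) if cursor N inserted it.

After op 1 (insert('n')): buffer="nznlnnt" (len 7), cursors c1@1 c2@3 c3@6, authorship 1.2..3.
After op 2 (add_cursor(5)): buffer="nznlnnt" (len 7), cursors c1@1 c2@3 c4@5 c3@6, authorship 1.2..3.
After op 3 (insert('t')): buffer="ntzntlntntt" (len 11), cursors c1@2 c2@5 c4@8 c3@10, authorship 11.22..433.
After op 4 (insert('a')): buffer="ntazntalntantat" (len 15), cursors c1@3 c2@7 c4@11 c3@14, authorship 111.222..44333.
After op 5 (insert('k')): buffer="ntakzntaklntakntakt" (len 19), cursors c1@4 c2@9 c4@14 c3@18, authorship 1111.2222..4443333.
After op 6 (delete): buffer="ntazntalntantat" (len 15), cursors c1@3 c2@7 c4@11 c3@14, authorship 111.222..44333.
Authorship (.=original, N=cursor N): 1 1 1 . 2 2 2 . . 4 4 3 3 3 .
Index 5: author = 2

Answer: cursor 2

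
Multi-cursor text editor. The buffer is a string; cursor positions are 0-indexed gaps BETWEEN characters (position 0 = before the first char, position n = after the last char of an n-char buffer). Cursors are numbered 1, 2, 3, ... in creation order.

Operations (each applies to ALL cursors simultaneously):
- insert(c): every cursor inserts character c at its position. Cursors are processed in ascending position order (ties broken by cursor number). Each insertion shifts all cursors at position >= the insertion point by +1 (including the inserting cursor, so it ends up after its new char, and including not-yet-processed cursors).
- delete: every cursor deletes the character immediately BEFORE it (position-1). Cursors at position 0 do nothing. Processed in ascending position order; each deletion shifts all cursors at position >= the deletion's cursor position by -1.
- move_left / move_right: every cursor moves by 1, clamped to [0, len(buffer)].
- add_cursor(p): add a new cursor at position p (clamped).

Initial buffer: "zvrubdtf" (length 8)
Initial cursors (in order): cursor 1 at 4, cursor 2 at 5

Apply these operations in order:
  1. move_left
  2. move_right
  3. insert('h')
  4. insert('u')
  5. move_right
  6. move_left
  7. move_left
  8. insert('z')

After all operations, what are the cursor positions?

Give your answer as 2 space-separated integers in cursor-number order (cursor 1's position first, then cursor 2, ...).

After op 1 (move_left): buffer="zvrubdtf" (len 8), cursors c1@3 c2@4, authorship ........
After op 2 (move_right): buffer="zvrubdtf" (len 8), cursors c1@4 c2@5, authorship ........
After op 3 (insert('h')): buffer="zvruhbhdtf" (len 10), cursors c1@5 c2@7, authorship ....1.2...
After op 4 (insert('u')): buffer="zvruhubhudtf" (len 12), cursors c1@6 c2@9, authorship ....11.22...
After op 5 (move_right): buffer="zvruhubhudtf" (len 12), cursors c1@7 c2@10, authorship ....11.22...
After op 6 (move_left): buffer="zvruhubhudtf" (len 12), cursors c1@6 c2@9, authorship ....11.22...
After op 7 (move_left): buffer="zvruhubhudtf" (len 12), cursors c1@5 c2@8, authorship ....11.22...
After op 8 (insert('z')): buffer="zvruhzubhzudtf" (len 14), cursors c1@6 c2@10, authorship ....111.222...

Answer: 6 10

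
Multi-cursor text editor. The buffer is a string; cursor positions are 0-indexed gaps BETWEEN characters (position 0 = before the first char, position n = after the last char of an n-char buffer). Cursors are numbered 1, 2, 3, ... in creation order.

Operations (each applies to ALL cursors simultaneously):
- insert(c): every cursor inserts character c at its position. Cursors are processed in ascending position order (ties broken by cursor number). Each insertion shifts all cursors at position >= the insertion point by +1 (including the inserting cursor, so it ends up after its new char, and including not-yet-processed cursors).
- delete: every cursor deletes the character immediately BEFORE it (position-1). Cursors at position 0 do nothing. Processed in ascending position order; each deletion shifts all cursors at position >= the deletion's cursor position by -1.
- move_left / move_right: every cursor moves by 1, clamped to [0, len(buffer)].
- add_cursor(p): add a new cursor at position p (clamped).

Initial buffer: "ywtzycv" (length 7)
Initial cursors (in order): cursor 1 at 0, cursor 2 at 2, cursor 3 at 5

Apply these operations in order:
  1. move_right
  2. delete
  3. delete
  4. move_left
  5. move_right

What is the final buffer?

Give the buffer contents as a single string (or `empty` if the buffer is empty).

Answer: zv

Derivation:
After op 1 (move_right): buffer="ywtzycv" (len 7), cursors c1@1 c2@3 c3@6, authorship .......
After op 2 (delete): buffer="wzyv" (len 4), cursors c1@0 c2@1 c3@3, authorship ....
After op 3 (delete): buffer="zv" (len 2), cursors c1@0 c2@0 c3@1, authorship ..
After op 4 (move_left): buffer="zv" (len 2), cursors c1@0 c2@0 c3@0, authorship ..
After op 5 (move_right): buffer="zv" (len 2), cursors c1@1 c2@1 c3@1, authorship ..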